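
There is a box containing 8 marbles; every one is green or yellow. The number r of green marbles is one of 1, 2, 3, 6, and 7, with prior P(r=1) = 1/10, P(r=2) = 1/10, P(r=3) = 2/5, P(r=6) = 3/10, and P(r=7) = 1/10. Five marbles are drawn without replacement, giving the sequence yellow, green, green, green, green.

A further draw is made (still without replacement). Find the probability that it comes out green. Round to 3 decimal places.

0.760

For each hypothesis, P(data | H) works out to: P(data | r = 1) = (7/8)(1/7)(0/6) = 0; P(data | r = 2) = (6/8)(2/7)(1/6)(0/5) = 0; P(data | r = 3) = (5/8)(3/7)(2/6)(1/5)(0/4) = 0; P(data | r = 6) = (2/8)(6/7)(5/6)(4/5)(3/4) = 3/28; P(data | r = 7) = (1/8)(7/7)(6/6)(5/5)(4/4) = 1/8.
Multiplying each by its prior: 1/10 · 0 = 0, 1/10 · 0 = 0, 2/5 · 0 = 0, 3/10 · 3/28 = 9/280, 1/10 · 1/8 = 1/80; with total 5/112.
Normalising, the posterior is P(r = 1 | data) = 0, P(r = 2 | data) = 0, P(r = 3 | data) = 0, P(r = 6 | data) = 18/25, P(r = 7 | data) = 7/25.
So P(green next | data) = Σ P(green next | H) P(H | data) = (2/3)(18/25) + (1)(7/25) = 19/25.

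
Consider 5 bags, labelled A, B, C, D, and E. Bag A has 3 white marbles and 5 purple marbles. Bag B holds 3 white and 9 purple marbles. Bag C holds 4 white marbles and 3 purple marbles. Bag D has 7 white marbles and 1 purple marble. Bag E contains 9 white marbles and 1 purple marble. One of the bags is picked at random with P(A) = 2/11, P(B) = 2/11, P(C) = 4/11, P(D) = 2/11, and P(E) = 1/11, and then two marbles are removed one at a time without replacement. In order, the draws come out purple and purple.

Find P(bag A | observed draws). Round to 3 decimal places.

0.301

Compute the likelihood of the observed sequence for each case: P(data | bag A) = (5/8)(4/7) = 5/14; P(data | bag B) = (9/12)(8/11) = 6/11; P(data | bag C) = (3/7)(2/6) = 1/7; P(data | bag D) = (1/8)(0/7) = 0; P(data | bag E) = (1/10)(0/9) = 0.
Multiplying each by its prior: 2/11 · 5/14 = 5/77, 2/11 · 6/11 = 12/121, 4/11 · 1/7 = 4/77, 2/11 · 0 = 0, 1/11 · 0 = 0; with total 183/847.
Therefore the posterior P(bag A | data) = (5/77) / (183/847) = 55/183.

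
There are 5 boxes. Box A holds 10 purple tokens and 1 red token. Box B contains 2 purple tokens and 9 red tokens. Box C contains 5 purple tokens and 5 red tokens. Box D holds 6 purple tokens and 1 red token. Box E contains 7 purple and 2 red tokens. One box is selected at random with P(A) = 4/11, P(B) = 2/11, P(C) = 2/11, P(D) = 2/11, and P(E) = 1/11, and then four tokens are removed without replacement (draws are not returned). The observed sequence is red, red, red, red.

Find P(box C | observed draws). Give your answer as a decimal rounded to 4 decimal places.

The likelihood of the observed sequence under each hypothesis: P(data | box A) = (1/11)(0/10) = 0; P(data | box B) = (9/11)(8/10)(7/9)(6/8) = 0.38182; P(data | box C) = (5/10)(4/9)(3/8)(2/7) = 0.02381; P(data | box D) = (1/7)(0/6) = 0; P(data | box E) = (2/9)(1/8)(0/7) = 0.
Multiplying each by its prior: 4/11 · 0 = 0, 2/11 · 0.38182 = 0.069421, 2/11 · 0.02381 = 0.004329, 2/11 · 0 = 0, 1/11 · 0 = 0; with total 0.07375.
Hence P(box C | data) = (0.004329) / (0.07375) = 0.058698.

0.0587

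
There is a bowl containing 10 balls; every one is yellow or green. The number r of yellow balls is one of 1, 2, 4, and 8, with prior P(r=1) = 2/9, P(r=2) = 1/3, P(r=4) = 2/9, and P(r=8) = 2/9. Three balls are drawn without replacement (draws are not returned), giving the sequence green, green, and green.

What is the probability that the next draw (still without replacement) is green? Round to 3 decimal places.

Under each hypothesis, the probability of the observed sequence is: P(data | r = 1) = (9/10)(8/9)(7/8) = 7/10; P(data | r = 2) = (8/10)(7/9)(6/8) = 7/15; P(data | r = 4) = (6/10)(5/9)(4/8) = 1/6; P(data | r = 8) = (2/10)(1/9)(0/8) = 0.
Weighting by the prior gives 2/9 · 7/10 = 7/45, 1/3 · 7/15 = 7/45, 2/9 · 1/6 = 1/27, 2/9 · 0 = 0; summing to 47/135.
Normalising, the posterior is P(r = 1 | data) = 21/47, P(r = 2 | data) = 21/47, P(r = 4 | data) = 5/47, P(r = 8 | data) = 0.
The predictive probability is P(green next | data) = (6/7)(21/47) + (5/7)(21/47) + (3/7)(5/47) = 246/329.

0.748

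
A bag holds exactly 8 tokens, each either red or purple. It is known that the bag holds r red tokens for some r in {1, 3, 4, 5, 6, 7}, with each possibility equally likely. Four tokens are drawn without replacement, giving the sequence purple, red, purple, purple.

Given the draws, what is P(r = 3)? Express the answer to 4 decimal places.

0.3488

The likelihood of the observed sequence under each hypothesis: P(data | r = 1) = (7/8)(1/7)(6/6)(5/5) = 1/8; P(data | r = 3) = (5/8)(3/7)(4/6)(3/5) = 3/28; P(data | r = 4) = (4/8)(4/7)(3/6)(2/5) = 2/35; P(data | r = 5) = (3/8)(5/7)(2/6)(1/5) = 1/56; P(data | r = 6) = (2/8)(6/7)(1/6)(0/5) = 0; P(data | r = 7) = (1/8)(7/7)(0/6) = 0.
Multiplying each by its prior: 1/6 · 1/8 = 1/48, 1/6 · 3/28 = 1/56, 1/6 · 2/35 = 1/105, 1/6 · 1/56 = 1/336, 1/6 · 0 = 0, 1/6 · 0 = 0; these sum to 43/840.
So P(r = 3 | data) = (1/56) / (43/840) = 15/43.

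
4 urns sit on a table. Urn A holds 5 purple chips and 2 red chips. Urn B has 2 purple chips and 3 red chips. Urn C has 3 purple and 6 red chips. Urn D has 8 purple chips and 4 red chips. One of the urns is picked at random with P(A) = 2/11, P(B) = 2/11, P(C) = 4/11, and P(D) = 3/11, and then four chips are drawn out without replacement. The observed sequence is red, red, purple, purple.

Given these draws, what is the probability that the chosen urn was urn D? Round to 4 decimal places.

For each hypothesis, P(data | H) works out to: P(data | urn A) = (2/7)(1/6)(5/5)(4/4) = 0.047619; P(data | urn B) = (3/5)(2/4)(2/3)(1/2) = 0.1; P(data | urn C) = (6/9)(5/8)(3/7)(2/6) = 0.059524; P(data | urn D) = (4/12)(3/11)(8/10)(7/9) = 0.056566.
Multiplying each by its prior: 2/11 · 0.047619 = 0.008658, 2/11 · 0.1 = 0.018182, 4/11 · 0.059524 = 0.021645, 3/11 · 0.056566 = 0.015427; with total 0.063912.
Hence P(urn D | data) = (0.015427) / (0.063912) = 0.24138.

0.2414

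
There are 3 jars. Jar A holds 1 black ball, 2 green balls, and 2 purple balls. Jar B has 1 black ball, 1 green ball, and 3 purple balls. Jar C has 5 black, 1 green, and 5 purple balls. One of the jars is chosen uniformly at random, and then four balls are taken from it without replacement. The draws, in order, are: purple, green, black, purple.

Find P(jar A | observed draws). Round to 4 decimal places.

Compute the likelihood of the observed sequence for each case: P(data | jar A) = (2/5)(2/4)(1/3)(1/2) = 0.033333; P(data | jar B) = (3/5)(1/4)(1/3)(2/2) = 0.05; P(data | jar C) = (5/11)(1/10)(5/9)(4/8) = 0.012626.
Weighting by the prior gives 1/3 · 0.033333 = 0.011111, 1/3 · 0.05 = 0.016667, 1/3 · 0.012626 = 0.0042088; summing to 0.031987.
Therefore the posterior P(jar A | data) = (0.011111) / (0.031987) = 0.34737.

0.3474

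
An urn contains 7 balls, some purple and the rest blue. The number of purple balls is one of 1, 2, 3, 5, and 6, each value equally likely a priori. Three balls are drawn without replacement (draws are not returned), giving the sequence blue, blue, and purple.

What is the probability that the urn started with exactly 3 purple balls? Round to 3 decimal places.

Compute the likelihood of the observed sequence for each case: P(data | r = 1) = (6/7)(5/6)(1/5) = 1/7; P(data | r = 2) = (5/7)(4/6)(2/5) = 4/21; P(data | r = 3) = (4/7)(3/6)(3/5) = 6/35; P(data | r = 5) = (2/7)(1/6)(5/5) = 1/21; P(data | r = 6) = (1/7)(0/6) = 0.
The prior-weighted likelihoods are 1/5 · 1/7 = 1/35, 1/5 · 4/21 = 4/105, 1/5 · 6/35 = 6/175, 1/5 · 1/21 = 1/105, 1/5 · 0 = 0; with total 58/525.
So P(r = 3 | data) = (6/175) / (58/525) = 9/29.

0.310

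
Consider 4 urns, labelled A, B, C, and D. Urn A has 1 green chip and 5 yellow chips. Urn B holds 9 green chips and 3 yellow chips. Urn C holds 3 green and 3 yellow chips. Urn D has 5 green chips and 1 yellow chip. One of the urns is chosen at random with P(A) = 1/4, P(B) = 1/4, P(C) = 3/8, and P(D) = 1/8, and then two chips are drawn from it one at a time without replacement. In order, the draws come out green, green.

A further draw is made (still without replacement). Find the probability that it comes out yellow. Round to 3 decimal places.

0.400

Under each hypothesis, the probability of the observed sequence is: P(data | urn A) = (1/6)(0/5) = 0; P(data | urn B) = (9/12)(8/11) = 0.54545; P(data | urn C) = (3/6)(2/5) = 0.2; P(data | urn D) = (5/6)(4/5) = 0.66667.
Weighting by the prior gives 1/4 · 0 = 0, 1/4 · 0.54545 = 0.13636, 3/8 · 0.2 = 0.075, 1/8 · 0.66667 = 0.083333; these sum to 0.2947.
Normalising, the posterior is P(urn A | data) = 0, P(urn B | data) = 0.46272, P(urn C | data) = 0.2545, P(urn D | data) = 0.28278.
Averaging over the posterior, P(yellow next | data) = (3/10)(0.46272) + (3/4)(0.2545) + (1/4)(0.28278) = 0.40039.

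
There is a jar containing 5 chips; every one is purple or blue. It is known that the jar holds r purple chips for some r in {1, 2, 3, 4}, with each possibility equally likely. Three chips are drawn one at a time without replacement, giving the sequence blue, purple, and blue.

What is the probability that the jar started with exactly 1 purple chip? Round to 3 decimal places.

0.400

Under each hypothesis, the probability of the observed sequence is: P(data | r = 1) = (4/5)(1/4)(3/3) = 1/5; P(data | r = 2) = (3/5)(2/4)(2/3) = 1/5; P(data | r = 3) = (2/5)(3/4)(1/3) = 1/10; P(data | r = 4) = (1/5)(4/4)(0/3) = 0.
The prior-weighted likelihoods are 1/4 · 1/5 = 1/20, 1/4 · 1/5 = 1/20, 1/4 · 1/10 = 1/40, 1/4 · 0 = 0; with total 1/8.
So P(r = 1 | data) = (1/20) / (1/8) = 2/5.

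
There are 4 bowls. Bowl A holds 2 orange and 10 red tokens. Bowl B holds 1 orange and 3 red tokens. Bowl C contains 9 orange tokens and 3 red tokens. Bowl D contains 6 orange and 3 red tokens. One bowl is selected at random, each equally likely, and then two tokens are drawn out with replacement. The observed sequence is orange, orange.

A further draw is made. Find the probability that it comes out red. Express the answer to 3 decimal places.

For each hypothesis, P(data | H) works out to: P(data | bowl A) = (2/12)(2/12) = 1/36; P(data | bowl B) = (1/4)(1/4) = 1/16; P(data | bowl C) = (9/12)(9/12) = 9/16; P(data | bowl D) = (6/9)(6/9) = 4/9.
The prior-weighted likelihoods are 1/4 · 1/36 = 1/144, 1/4 · 1/16 = 1/64, 1/4 · 9/16 = 9/64, 1/4 · 4/9 = 1/9; with total 79/288.
Dividing through by the total gives posterior P(bowl A | data) = 2/79, P(bowl B | data) = 9/158, P(bowl C | data) = 81/158, P(bowl D | data) = 32/79.
Averaging over the posterior, P(red next | data) = (5/6)(2/79) + (3/4)(9/158) + (1/4)(81/158) + (1/3)(32/79) = 155/474.

0.327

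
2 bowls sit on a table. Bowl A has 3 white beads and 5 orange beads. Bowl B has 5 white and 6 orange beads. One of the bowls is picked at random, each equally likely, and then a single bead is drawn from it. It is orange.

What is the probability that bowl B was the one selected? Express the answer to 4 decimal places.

Compute the likelihood of this draw for each case: P(data | bowl A) = (5/8) = 5/8; P(data | bowl B) = (6/11) = 6/11.
Weighting by the prior gives 1/2 · 5/8 = 5/16, 1/2 · 6/11 = 3/11; summing to 103/176.
Hence P(bowl B | data) = (3/11) / (103/176) = 48/103.

0.4660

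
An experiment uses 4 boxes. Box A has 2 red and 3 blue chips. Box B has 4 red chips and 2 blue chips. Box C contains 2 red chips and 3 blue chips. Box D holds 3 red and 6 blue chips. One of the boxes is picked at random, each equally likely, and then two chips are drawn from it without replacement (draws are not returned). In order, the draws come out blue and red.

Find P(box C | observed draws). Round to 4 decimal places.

0.2687

The likelihood of the observed sequence under each hypothesis: P(data | box A) = (3/5)(2/4) = 3/10; P(data | box B) = (2/6)(4/5) = 4/15; P(data | box C) = (3/5)(2/4) = 3/10; P(data | box D) = (6/9)(3/8) = 1/4.
Multiplying each by its prior: 1/4 · 3/10 = 3/40, 1/4 · 4/15 = 1/15, 1/4 · 3/10 = 3/40, 1/4 · 1/4 = 1/16; these sum to 67/240.
Hence P(box C | data) = (3/40) / (67/240) = 18/67.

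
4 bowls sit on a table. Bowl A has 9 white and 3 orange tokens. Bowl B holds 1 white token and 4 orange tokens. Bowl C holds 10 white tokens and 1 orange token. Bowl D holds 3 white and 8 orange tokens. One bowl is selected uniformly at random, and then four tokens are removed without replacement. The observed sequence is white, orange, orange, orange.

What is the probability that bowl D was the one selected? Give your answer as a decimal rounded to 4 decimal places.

0.3836

For each hypothesis, P(data | H) works out to: P(data | bowl A) = (9/12)(3/11)(2/10)(1/9) = 1/220; P(data | bowl B) = (1/5)(4/4)(3/3)(2/2) = 1/5; P(data | bowl C) = (10/11)(1/10)(0/9) = 0; P(data | bowl D) = (3/11)(8/10)(7/9)(6/8) = 7/55.
Weighting by the prior gives 1/4 · 1/220 = 1/880, 1/4 · 1/5 = 1/20, 1/4 · 0 = 0, 1/4 · 7/55 = 7/220; these sum to 73/880.
By Bayes' rule, P(bowl D | data) = (7/220) / (73/880) = 28/73.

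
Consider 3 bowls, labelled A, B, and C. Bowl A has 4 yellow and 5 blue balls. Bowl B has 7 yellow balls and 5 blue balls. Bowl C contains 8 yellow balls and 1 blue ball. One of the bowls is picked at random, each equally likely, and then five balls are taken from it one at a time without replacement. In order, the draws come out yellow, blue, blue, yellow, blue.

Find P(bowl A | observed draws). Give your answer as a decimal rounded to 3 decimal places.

0.642

Under each hypothesis, the probability of the observed sequence is: P(data | bowl A) = (4/9)(5/8)(4/7)(3/6)(3/5) = 0.047619; P(data | bowl B) = (7/12)(5/11)(4/10)(6/9)(3/8) = 0.026515; P(data | bowl C) = (8/9)(1/8)(0/7) = 0.
Weighting by the prior gives 1/3 · 0.047619 = 0.015873, 1/3 · 0.026515 = 0.0088384, 1/3 · 0 = 0; with total 0.024711.
So P(bowl A | data) = (0.015873) / (0.024711) = 0.64234.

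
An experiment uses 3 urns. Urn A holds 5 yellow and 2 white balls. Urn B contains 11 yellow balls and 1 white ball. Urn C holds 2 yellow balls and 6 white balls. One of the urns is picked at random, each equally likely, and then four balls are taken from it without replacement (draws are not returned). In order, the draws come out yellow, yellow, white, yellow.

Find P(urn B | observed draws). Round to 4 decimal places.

0.3684

Compute the likelihood of the observed sequence for each case: P(data | urn A) = (5/7)(4/6)(2/5)(3/4) = 1/7; P(data | urn B) = (11/12)(10/11)(1/10)(9/9) = 1/12; P(data | urn C) = (2/8)(1/7)(6/6)(0/5) = 0.
Weighting by the prior gives 1/3 · 1/7 = 1/21, 1/3 · 1/12 = 1/36, 1/3 · 0 = 0; with total 19/252.
By Bayes' rule, P(urn B | data) = (1/36) / (19/252) = 7/19.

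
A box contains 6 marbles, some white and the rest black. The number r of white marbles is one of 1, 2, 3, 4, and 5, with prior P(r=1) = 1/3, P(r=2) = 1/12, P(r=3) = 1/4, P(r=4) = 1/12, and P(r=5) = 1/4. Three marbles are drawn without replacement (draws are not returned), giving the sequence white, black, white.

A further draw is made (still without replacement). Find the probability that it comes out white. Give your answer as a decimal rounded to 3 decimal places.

Under each hypothesis, the probability of the observed sequence is: P(data | r = 1) = (1/6)(5/5)(0/4) = 0; P(data | r = 2) = (2/6)(4/5)(1/4) = 1/15; P(data | r = 3) = (3/6)(3/5)(2/4) = 3/20; P(data | r = 4) = (4/6)(2/5)(3/4) = 1/5; P(data | r = 5) = (5/6)(1/5)(4/4) = 1/6.
Weighting by the prior gives 1/3 · 0 = 0, 1/12 · 1/15 = 1/180, 1/4 · 3/20 = 3/80, 1/12 · 1/5 = 1/60, 1/4 · 1/6 = 1/24; with total 73/720.
Normalising, the posterior is P(r = 1 | data) = 0, P(r = 2 | data) = 4/73, P(r = 3 | data) = 27/73, P(r = 4 | data) = 12/73, P(r = 5 | data) = 30/73.
So P(white next | data) = Σ P(white next | H) P(H | data) = (0)(4/73) + (1/3)(27/73) + (2/3)(12/73) + (1)(30/73) = 47/73.

0.644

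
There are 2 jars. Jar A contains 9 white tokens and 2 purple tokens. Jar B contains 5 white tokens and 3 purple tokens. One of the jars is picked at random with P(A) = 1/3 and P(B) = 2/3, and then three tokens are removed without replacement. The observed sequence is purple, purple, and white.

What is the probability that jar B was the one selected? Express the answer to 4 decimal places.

The likelihood of the observed sequence under each hypothesis: P(data | jar A) = (2/11)(1/10)(9/9) = 0.018182; P(data | jar B) = (3/8)(2/7)(5/6) = 0.089286.
Multiplying each by its prior: 1/3 · 0.018182 = 0.0060606, 2/3 · 0.089286 = 0.059524; these sum to 0.065584.
So P(jar B | data) = (0.059524) / (0.065584) = 0.90759.

0.9076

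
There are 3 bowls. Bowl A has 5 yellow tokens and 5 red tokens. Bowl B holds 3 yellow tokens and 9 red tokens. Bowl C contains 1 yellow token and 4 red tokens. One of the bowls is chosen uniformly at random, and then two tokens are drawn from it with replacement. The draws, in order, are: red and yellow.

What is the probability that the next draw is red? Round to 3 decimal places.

Compute the likelihood of the observed sequence for each case: P(data | bowl A) = (5/10)(5/10) = 0.25; P(data | bowl B) = (9/12)(3/12) = 0.1875; P(data | bowl C) = (4/5)(1/5) = 0.16.
Weighting by the prior gives 1/3 · 0.25 = 0.083333, 1/3 · 0.1875 = 0.0625, 1/3 · 0.16 = 0.053333; summing to 0.19917.
Normalising, the posterior is P(bowl A | data) = 0.41841, P(bowl B | data) = 0.31381, P(bowl C | data) = 0.26778.
The predictive probability is P(red next | data) = (1/2)(0.41841) + (3/4)(0.31381) + (4/5)(0.26778) = 0.65879.

0.659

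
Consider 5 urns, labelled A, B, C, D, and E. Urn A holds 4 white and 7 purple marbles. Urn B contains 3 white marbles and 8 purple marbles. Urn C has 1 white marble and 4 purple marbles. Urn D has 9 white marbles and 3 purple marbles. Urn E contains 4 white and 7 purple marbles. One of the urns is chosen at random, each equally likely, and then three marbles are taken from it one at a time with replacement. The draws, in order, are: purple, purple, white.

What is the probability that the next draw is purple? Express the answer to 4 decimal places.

0.6624

The likelihood of the observed sequence under each hypothesis: P(data | urn A) = (7/11)(7/11)(4/11) = 0.14726; P(data | urn B) = (8/11)(8/11)(3/11) = 0.14425; P(data | urn C) = (4/5)(4/5)(1/5) = 0.128; P(data | urn D) = (3/12)(3/12)(9/12) = 0.046875; P(data | urn E) = (7/11)(7/11)(4/11) = 0.14726.
Weighting by the prior gives 1/5 · 0.14726 = 0.029452, 1/5 · 0.14425 = 0.02885, 1/5 · 0.128 = 0.0256, 1/5 · 0.046875 = 0.009375, 1/5 · 0.14726 = 0.029452; with total 0.12273.
Normalising, the posterior is P(urn A | data) = 0.23997, P(urn B | data) = 0.23508, P(urn C | data) = 0.20859, P(urn D | data) = 0.076388, P(urn E | data) = 0.23997.
Averaging over the posterior, P(purple next | data) = (7/11)(0.23997) + (8/11)(0.23508) + (4/5)(0.20859) + (1/4)(0.076388) + (7/11)(0.23997) = 0.66235.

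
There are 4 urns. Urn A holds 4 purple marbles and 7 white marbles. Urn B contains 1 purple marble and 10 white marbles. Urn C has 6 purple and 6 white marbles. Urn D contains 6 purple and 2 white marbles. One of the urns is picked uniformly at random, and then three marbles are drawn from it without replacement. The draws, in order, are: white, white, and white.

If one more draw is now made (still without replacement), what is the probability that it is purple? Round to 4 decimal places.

0.2500

Under each hypothesis, the probability of the observed sequence is: P(data | urn A) = (7/11)(6/10)(5/9) = 7/33; P(data | urn B) = (10/11)(9/10)(8/9) = 8/11; P(data | urn C) = (6/12)(5/11)(4/10) = 1/11; P(data | urn D) = (2/8)(1/7)(0/6) = 0.
Weighting by the prior gives 1/4 · 7/33 = 7/132, 1/4 · 8/11 = 2/11, 1/4 · 1/11 = 1/44, 1/4 · 0 = 0; with total 17/66.
The posterior is then P(urn A | data) = 7/34, P(urn B | data) = 12/17, P(urn C | data) = 3/34, P(urn D | data) = 0.
So P(purple next | data) = Σ P(purple next | H) P(H | data) = (1/2)(7/34) + (1/8)(12/17) + (2/3)(3/34) = 1/4.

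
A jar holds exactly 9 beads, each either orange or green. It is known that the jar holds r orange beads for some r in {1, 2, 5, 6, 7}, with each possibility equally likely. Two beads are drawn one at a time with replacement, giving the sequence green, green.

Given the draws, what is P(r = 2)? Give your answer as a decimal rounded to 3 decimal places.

0.345

Compute the likelihood of the observed sequence for each case: P(data | r = 1) = (8/9)(8/9) = 64/81; P(data | r = 2) = (7/9)(7/9) = 49/81; P(data | r = 5) = (4/9)(4/9) = 16/81; P(data | r = 6) = (3/9)(3/9) = 1/9; P(data | r = 7) = (2/9)(2/9) = 4/81.
Multiplying each by its prior: 1/5 · 64/81 = 64/405, 1/5 · 49/81 = 49/405, 1/5 · 16/81 = 16/405, 1/5 · 1/9 = 1/45, 1/5 · 4/81 = 4/405; summing to 142/405.
Hence P(r = 2 | data) = (49/405) / (142/405) = 49/142.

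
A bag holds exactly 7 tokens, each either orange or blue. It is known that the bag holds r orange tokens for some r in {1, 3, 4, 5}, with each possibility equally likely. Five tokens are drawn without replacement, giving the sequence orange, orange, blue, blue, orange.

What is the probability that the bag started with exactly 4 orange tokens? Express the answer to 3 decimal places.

For each hypothesis, P(data | H) works out to: P(data | r = 1) = (1/7)(0/6) = 0; P(data | r = 3) = (3/7)(2/6)(4/5)(3/4)(1/3) = 1/35; P(data | r = 4) = (4/7)(3/6)(3/5)(2/4)(2/3) = 2/35; P(data | r = 5) = (5/7)(4/6)(2/5)(1/4)(3/3) = 1/21.
The prior-weighted likelihoods are 1/4 · 0 = 0, 1/4 · 1/35 = 1/140, 1/4 · 2/35 = 1/70, 1/4 · 1/21 = 1/84; summing to 1/30.
So P(r = 4 | data) = (1/70) / (1/30) = 3/7.

0.429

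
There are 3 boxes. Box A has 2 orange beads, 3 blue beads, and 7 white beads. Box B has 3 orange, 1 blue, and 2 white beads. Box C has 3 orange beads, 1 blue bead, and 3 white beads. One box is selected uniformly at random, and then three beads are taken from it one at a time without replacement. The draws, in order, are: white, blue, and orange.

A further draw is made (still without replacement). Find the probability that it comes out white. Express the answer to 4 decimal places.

For each hypothesis, P(data | H) works out to: P(data | box A) = (7/12)(3/11)(2/10) = 7/220; P(data | box B) = (2/6)(1/5)(3/4) = 1/20; P(data | box C) = (3/7)(1/6)(3/5) = 3/70.
The prior-weighted likelihoods are 1/3 · 7/220 = 7/660, 1/3 · 1/20 = 1/60, 1/3 · 3/70 = 1/70; summing to 16/385.
The posterior is then P(box A | data) = 49/192, P(box B | data) = 77/192, P(box C | data) = 11/32.
The predictive probability is P(white next | data) = (2/3)(49/192) + (1/3)(77/192) + (1/2)(11/32) = 137/288.

0.4757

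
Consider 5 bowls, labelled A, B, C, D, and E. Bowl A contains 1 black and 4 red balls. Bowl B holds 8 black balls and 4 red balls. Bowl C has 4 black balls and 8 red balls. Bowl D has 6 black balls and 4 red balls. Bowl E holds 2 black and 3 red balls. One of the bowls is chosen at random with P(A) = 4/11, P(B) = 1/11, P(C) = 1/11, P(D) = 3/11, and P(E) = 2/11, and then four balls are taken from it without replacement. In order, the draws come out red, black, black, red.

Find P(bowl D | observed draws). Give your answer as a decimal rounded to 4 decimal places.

Under each hypothesis, the probability of the observed sequence is: P(data | bowl A) = (4/5)(1/4)(0/3) = 0; P(data | bowl B) = (4/12)(8/11)(7/10)(3/9) = 0.056566; P(data | bowl C) = (8/12)(4/11)(3/10)(7/9) = 0.056566; P(data | bowl D) = (4/10)(6/9)(5/8)(3/7) = 0.071429; P(data | bowl E) = (3/5)(2/4)(1/3)(2/2) = 0.1.
Multiplying each by its prior: 4/11 · 0 = 0, 1/11 · 0.056566 = 0.0051423, 1/11 · 0.056566 = 0.0051423, 3/11 · 0.071429 = 0.019481, 2/11 · 0.1 = 0.018182; summing to 0.047947.
Therefore the posterior P(bowl D | data) = (0.019481) / (0.047947) = 0.40629.

0.4063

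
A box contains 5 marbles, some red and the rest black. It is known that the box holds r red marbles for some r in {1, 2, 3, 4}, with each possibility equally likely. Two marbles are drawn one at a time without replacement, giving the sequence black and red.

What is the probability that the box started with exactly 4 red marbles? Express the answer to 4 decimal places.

0.2000

Compute the likelihood of the observed sequence for each case: P(data | r = 1) = (4/5)(1/4) = 1/5; P(data | r = 2) = (3/5)(2/4) = 3/10; P(data | r = 3) = (2/5)(3/4) = 3/10; P(data | r = 4) = (1/5)(4/4) = 1/5.
Weighting by the prior gives 1/4 · 1/5 = 1/20, 1/4 · 3/10 = 3/40, 1/4 · 3/10 = 3/40, 1/4 · 1/5 = 1/20; summing to 1/4.
Hence P(r = 4 | data) = (1/20) / (1/4) = 1/5.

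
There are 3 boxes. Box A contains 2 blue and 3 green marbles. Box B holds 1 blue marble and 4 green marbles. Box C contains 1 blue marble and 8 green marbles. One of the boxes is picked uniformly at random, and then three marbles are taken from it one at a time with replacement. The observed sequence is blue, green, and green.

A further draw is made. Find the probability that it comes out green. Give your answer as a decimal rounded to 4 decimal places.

0.7416

Compute the likelihood of the observed sequence for each case: P(data | box A) = (2/5)(3/5)(3/5) = 0.144; P(data | box B) = (1/5)(4/5)(4/5) = 0.128; P(data | box C) = (1/9)(8/9)(8/9) = 0.087791.
The prior-weighted likelihoods are 1/3 · 0.144 = 0.048, 1/3 · 0.128 = 0.042667, 1/3 · 0.087791 = 0.029264; summing to 0.11993.
Normalising, the posterior is P(box A | data) = 0.40023, P(box B | data) = 0.35576, P(box C | data) = 0.24401.
The predictive probability is P(green next | data) = (3/5)(0.40023) + (4/5)(0.35576) + (8/9)(0.24401) = 0.74164.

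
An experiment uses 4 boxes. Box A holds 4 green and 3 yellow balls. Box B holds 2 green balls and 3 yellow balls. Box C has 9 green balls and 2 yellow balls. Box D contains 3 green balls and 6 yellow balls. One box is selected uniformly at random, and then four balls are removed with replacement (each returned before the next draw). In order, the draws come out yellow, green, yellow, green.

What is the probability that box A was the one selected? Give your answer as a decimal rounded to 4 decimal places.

The likelihood of the observed sequence under each hypothesis: P(data | box A) = (3/7)(4/7)(3/7)(4/7) = 0.059975; P(data | box B) = (3/5)(2/5)(3/5)(2/5) = 0.0576; P(data | box C) = (2/11)(9/11)(2/11)(9/11) = 0.02213; P(data | box D) = (6/9)(3/9)(6/9)(3/9) = 0.049383.
The prior-weighted likelihoods are 1/4 · 0.059975 = 0.014994, 1/4 · 0.0576 = 0.0144, 1/4 · 0.02213 = 0.0055324, 1/4 · 0.049383 = 0.012346; these sum to 0.047272.
By Bayes' rule, P(box A | data) = (0.014994) / (0.047272) = 0.31718.

0.3172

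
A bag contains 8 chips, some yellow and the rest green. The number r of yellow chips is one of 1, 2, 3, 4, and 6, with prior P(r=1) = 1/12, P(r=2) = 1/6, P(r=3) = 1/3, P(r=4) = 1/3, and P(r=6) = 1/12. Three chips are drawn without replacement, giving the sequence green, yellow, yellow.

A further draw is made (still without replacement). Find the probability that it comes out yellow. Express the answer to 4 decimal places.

Under each hypothesis, the probability of the observed sequence is: P(data | r = 1) = (7/8)(1/7)(0/6) = 0; P(data | r = 2) = (6/8)(2/7)(1/6) = 1/28; P(data | r = 3) = (5/8)(3/7)(2/6) = 5/56; P(data | r = 4) = (4/8)(4/7)(3/6) = 1/7; P(data | r = 6) = (2/8)(6/7)(5/6) = 5/28.
Weighting by the prior gives 1/12 · 0 = 0, 1/6 · 1/28 = 1/168, 1/3 · 5/56 = 5/168, 1/3 · 1/7 = 1/21, 1/12 · 5/28 = 5/336; summing to 11/112.
The posterior is then P(r = 1 | data) = 0, P(r = 2 | data) = 2/33, P(r = 3 | data) = 10/33, P(r = 4 | data) = 16/33, P(r = 6 | data) = 5/33.
So P(yellow next | data) = Σ P(yellow next | H) P(H | data) = (0)(2/33) + (1/5)(10/33) + (2/5)(16/33) + (4/5)(5/33) = 62/165.

0.3758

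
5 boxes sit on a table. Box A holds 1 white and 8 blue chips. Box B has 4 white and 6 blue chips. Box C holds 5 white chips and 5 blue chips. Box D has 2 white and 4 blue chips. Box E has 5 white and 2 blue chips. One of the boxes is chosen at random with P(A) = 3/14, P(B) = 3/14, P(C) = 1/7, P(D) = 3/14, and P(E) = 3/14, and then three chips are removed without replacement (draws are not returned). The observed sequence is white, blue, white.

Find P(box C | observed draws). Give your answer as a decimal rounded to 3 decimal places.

0.206

The likelihood of the observed sequence under each hypothesis: P(data | box A) = (1/9)(8/8)(0/7) = 0; P(data | box B) = (4/10)(6/9)(3/8) = 1/10; P(data | box C) = (5/10)(5/9)(4/8) = 5/36; P(data | box D) = (2/6)(4/5)(1/4) = 1/15; P(data | box E) = (5/7)(2/6)(4/5) = 4/21.
Weighting by the prior gives 3/14 · 0 = 0, 3/14 · 1/10 = 3/140, 1/7 · 5/36 = 5/252, 3/14 · 1/15 = 1/70, 3/14 · 4/21 = 2/49; with total 85/882.
By Bayes' rule, P(box C | data) = (5/252) / (85/882) = 7/34.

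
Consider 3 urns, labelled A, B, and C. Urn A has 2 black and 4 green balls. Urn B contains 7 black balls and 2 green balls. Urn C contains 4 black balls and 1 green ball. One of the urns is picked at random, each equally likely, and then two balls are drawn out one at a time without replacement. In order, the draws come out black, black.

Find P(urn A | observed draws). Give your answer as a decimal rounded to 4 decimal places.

For each hypothesis, P(data | H) works out to: P(data | urn A) = (2/6)(1/5) = 1/15; P(data | urn B) = (7/9)(6/8) = 7/12; P(data | urn C) = (4/5)(3/4) = 3/5.
The prior-weighted likelihoods are 1/3 · 1/15 = 1/45, 1/3 · 7/12 = 7/36, 1/3 · 3/5 = 1/5; with total 5/12.
Hence P(urn A | data) = (1/45) / (5/12) = 4/75.

0.0533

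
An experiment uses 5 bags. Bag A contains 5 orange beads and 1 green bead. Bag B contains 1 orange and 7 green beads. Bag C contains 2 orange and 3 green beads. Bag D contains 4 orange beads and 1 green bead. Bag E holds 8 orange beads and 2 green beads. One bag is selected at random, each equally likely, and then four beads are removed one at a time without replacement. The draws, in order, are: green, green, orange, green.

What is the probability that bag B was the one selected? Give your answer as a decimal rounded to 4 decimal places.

0.5556

Compute the likelihood of the observed sequence for each case: P(data | bag A) = (1/6)(0/5) = 0; P(data | bag B) = (7/8)(6/7)(1/6)(5/5) = 1/8; P(data | bag C) = (3/5)(2/4)(2/3)(1/2) = 1/10; P(data | bag D) = (1/5)(0/4) = 0; P(data | bag E) = (2/10)(1/9)(8/8)(0/7) = 0.
Multiplying each by its prior: 1/5 · 0 = 0, 1/5 · 1/8 = 1/40, 1/5 · 1/10 = 1/50, 1/5 · 0 = 0, 1/5 · 0 = 0; summing to 9/200.
So P(bag B | data) = (1/40) / (9/200) = 5/9.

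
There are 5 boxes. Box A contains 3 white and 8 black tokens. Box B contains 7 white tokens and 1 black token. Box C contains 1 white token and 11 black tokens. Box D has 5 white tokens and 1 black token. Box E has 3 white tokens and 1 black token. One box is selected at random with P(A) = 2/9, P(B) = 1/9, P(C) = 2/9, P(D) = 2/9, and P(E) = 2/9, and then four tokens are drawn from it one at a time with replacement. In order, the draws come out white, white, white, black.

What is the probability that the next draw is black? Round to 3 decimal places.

0.227

Compute the likelihood of the observed sequence for each case: P(data | box A) = (3/11)(3/11)(3/11)(8/11) = 0.014753; P(data | box B) = (7/8)(7/8)(7/8)(1/8) = 0.08374; P(data | box C) = (1/12)(1/12)(1/12)(11/12) = 0.00053048; P(data | box D) = (5/6)(5/6)(5/6)(1/6) = 0.096451; P(data | box E) = (3/4)(3/4)(3/4)(1/4) = 0.10547.
The prior-weighted likelihoods are 2/9 · 0.014753 = 0.0032785, 1/9 · 0.08374 = 0.0093045, 2/9 · 0.00053048 = 0.00011788, 2/9 · 0.096451 = 0.021433, 2/9 · 0.10547 = 0.023438; with total 0.057572.
The posterior is then P(box A | data) = 0.056946, P(box B | data) = 0.16162, P(box C | data) = 0.0020476, P(box D | data) = 0.37229, P(box E | data) = 0.4071.
So P(black next | data) = Σ P(black next | H) P(H | data) = (8/11)(0.056946) + (1/8)(0.16162) + (11/12)(0.0020476) + (1/6)(0.37229) + (1/4)(0.4071) = 0.22732.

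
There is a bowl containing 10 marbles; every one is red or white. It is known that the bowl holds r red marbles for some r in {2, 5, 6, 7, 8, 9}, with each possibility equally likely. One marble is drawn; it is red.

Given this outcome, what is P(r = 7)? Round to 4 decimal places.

Compute the likelihood of this draw for each case: P(data | r = 2) = (2/10) = 1/5; P(data | r = 5) = (5/10) = 1/2; P(data | r = 6) = (6/10) = 3/5; P(data | r = 7) = (7/10) = 7/10; P(data | r = 8) = (8/10) = 4/5; P(data | r = 9) = (9/10) = 9/10.
Multiplying each by its prior: 1/6 · 1/5 = 1/30, 1/6 · 1/2 = 1/12, 1/6 · 3/5 = 1/10, 1/6 · 7/10 = 7/60, 1/6 · 4/5 = 2/15, 1/6 · 9/10 = 3/20; these sum to 37/60.
By Bayes' rule, P(r = 7 | data) = (7/60) / (37/60) = 7/37.

0.1892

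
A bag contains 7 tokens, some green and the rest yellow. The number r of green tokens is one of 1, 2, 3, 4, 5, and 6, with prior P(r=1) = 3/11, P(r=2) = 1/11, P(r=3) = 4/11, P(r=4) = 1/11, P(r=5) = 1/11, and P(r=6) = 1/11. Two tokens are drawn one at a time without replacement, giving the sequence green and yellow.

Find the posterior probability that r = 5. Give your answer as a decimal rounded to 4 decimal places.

0.0962

Compute the likelihood of the observed sequence for each case: P(data | r = 1) = (1/7)(6/6) = 1/7; P(data | r = 2) = (2/7)(5/6) = 5/21; P(data | r = 3) = (3/7)(4/6) = 2/7; P(data | r = 4) = (4/7)(3/6) = 2/7; P(data | r = 5) = (5/7)(2/6) = 5/21; P(data | r = 6) = (6/7)(1/6) = 1/7.
Multiplying each by its prior: 3/11 · 1/7 = 3/77, 1/11 · 5/21 = 5/231, 4/11 · 2/7 = 8/77, 1/11 · 2/7 = 2/77, 1/11 · 5/21 = 5/231, 1/11 · 1/7 = 1/77; with total 52/231.
By Bayes' rule, P(r = 5 | data) = (5/231) / (52/231) = 5/52.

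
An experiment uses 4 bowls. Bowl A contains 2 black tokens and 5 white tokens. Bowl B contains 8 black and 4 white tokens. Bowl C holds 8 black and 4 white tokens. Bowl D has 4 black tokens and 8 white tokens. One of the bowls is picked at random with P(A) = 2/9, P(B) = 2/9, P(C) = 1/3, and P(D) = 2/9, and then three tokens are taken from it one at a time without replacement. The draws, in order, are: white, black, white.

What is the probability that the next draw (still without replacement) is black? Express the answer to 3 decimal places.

The likelihood of the observed sequence under each hypothesis: P(data | bowl A) = (5/7)(2/6)(4/5) = 0.19048; P(data | bowl B) = (4/12)(8/11)(3/10) = 0.072727; P(data | bowl C) = (4/12)(8/11)(3/10) = 0.072727; P(data | bowl D) = (8/12)(4/11)(7/10) = 0.1697.
Multiplying each by its prior: 2/9 · 0.19048 = 0.042328, 2/9 · 0.072727 = 0.016162, 1/3 · 0.072727 = 0.024242, 2/9 · 0.1697 = 0.03771; summing to 0.12044.
Normalising, the posterior is P(bowl A | data) = 0.35144, P(bowl B | data) = 0.13419, P(bowl C | data) = 0.20128, P(bowl D | data) = 0.3131.
So P(black next | data) = Σ P(black next | H) P(H | data) = (1/4)(0.35144) + (7/9)(0.13419) + (7/9)(0.20128) + (1/3)(0.3131) = 0.45314.

0.453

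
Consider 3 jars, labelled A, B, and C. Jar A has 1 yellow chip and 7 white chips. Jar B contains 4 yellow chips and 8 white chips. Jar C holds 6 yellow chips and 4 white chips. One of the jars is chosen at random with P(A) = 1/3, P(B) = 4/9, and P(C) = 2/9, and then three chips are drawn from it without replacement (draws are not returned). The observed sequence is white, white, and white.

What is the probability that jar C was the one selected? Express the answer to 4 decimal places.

0.0225

Under each hypothesis, the probability of the observed sequence is: P(data | jar A) = (7/8)(6/7)(5/6) = 0.625; P(data | jar B) = (8/12)(7/11)(6/10) = 0.25455; P(data | jar C) = (4/10)(3/9)(2/8) = 0.033333.
The prior-weighted likelihoods are 1/3 · 0.625 = 0.20833, 4/9 · 0.25455 = 0.11313, 2/9 · 0.033333 = 0.0074074; summing to 0.32887.
So P(jar C | data) = (0.0074074) / (0.32887) = 0.022524.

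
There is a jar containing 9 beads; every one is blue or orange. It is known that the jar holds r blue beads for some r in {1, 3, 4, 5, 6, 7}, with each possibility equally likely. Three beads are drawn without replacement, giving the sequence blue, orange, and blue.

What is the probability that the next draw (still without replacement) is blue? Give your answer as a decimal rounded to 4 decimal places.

For each hypothesis, P(data | H) works out to: P(data | r = 1) = (1/9)(8/8)(0/7) = 0; P(data | r = 3) = (3/9)(6/8)(2/7) = 1/14; P(data | r = 4) = (4/9)(5/8)(3/7) = 5/42; P(data | r = 5) = (5/9)(4/8)(4/7) = 10/63; P(data | r = 6) = (6/9)(3/8)(5/7) = 5/28; P(data | r = 7) = (7/9)(2/8)(6/7) = 1/6.
The prior-weighted likelihoods are 1/6 · 0 = 0, 1/6 · 1/14 = 1/84, 1/6 · 5/42 = 5/252, 1/6 · 10/63 = 5/189, 1/6 · 5/28 = 5/168, 1/6 · 1/6 = 1/36; these sum to 25/216.
Normalising, the posterior is P(r = 1 | data) = 0, P(r = 3 | data) = 18/175, P(r = 4 | data) = 6/35, P(r = 5 | data) = 8/35, P(r = 6 | data) = 9/35, P(r = 7 | data) = 6/25.
Averaging over the posterior, P(blue next | data) = (1/6)(18/175) + (1/3)(6/35) + (1/2)(8/35) + (2/3)(9/35) + (5/6)(6/25) = 14/25.

0.5600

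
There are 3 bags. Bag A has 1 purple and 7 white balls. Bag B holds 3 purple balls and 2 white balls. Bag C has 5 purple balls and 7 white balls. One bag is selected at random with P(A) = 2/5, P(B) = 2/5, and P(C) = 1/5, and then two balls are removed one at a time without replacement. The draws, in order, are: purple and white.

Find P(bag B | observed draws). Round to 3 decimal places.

Under each hypothesis, the probability of the observed sequence is: P(data | bag A) = (1/8)(7/7) = 1/8; P(data | bag B) = (3/5)(2/4) = 3/10; P(data | bag C) = (5/12)(7/11) = 35/132.
Weighting by the prior gives 2/5 · 1/8 = 1/20, 2/5 · 3/10 = 3/25, 1/5 · 35/132 = 7/132; these sum to 184/825.
By Bayes' rule, P(bag B | data) = (3/25) / (184/825) = 99/184.

0.538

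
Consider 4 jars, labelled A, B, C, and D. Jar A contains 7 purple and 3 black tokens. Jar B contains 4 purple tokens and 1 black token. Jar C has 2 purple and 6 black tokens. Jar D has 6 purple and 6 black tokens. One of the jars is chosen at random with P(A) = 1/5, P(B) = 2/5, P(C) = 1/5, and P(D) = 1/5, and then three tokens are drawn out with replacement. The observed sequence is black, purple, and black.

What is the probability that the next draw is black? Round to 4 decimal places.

The likelihood of the observed sequence under each hypothesis: P(data | jar A) = (3/10)(7/10)(3/10) = 0.063; P(data | jar B) = (1/5)(4/5)(1/5) = 0.032; P(data | jar C) = (6/8)(2/8)(6/8) = 0.14062; P(data | jar D) = (6/12)(6/12)(6/12) = 0.125.
Multiplying each by its prior: 1/5 · 0.063 = 0.0126, 2/5 · 0.032 = 0.0128, 1/5 · 0.14062 = 0.028125, 1/5 · 0.125 = 0.025; summing to 0.078525.
Dividing through by the total gives posterior P(jar A | data) = 0.16046, P(jar B | data) = 0.16301, P(jar C | data) = 0.35817, P(jar D | data) = 0.31837.
Averaging over the posterior, P(black next | data) = (3/10)(0.16046) + (1/5)(0.16301) + (3/4)(0.35817) + (1/2)(0.31837) = 0.50855.

0.5085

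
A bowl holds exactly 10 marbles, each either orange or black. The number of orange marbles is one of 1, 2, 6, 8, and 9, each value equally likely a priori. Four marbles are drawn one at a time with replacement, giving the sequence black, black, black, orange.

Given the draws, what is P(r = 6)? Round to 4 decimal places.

The likelihood of the observed sequence under each hypothesis: P(data | r = 1) = (9/10)(9/10)(9/10)(1/10) = 0.0729; P(data | r = 2) = (8/10)(8/10)(8/10)(2/10) = 0.1024; P(data | r = 6) = (4/10)(4/10)(4/10)(6/10) = 0.0384; P(data | r = 8) = (2/10)(2/10)(2/10)(8/10) = 0.0064; P(data | r = 9) = (1/10)(1/10)(1/10)(9/10) = 0.0009.
Multiplying each by its prior: 1/5 · 0.0729 = 0.01458, 1/5 · 0.1024 = 0.02048, 1/5 · 0.0384 = 0.00768, 1/5 · 0.0064 = 0.00128, 1/5 · 0.0009 = 0.00018; with total 0.0442.
Therefore the posterior P(r = 6 | data) = (0.00768) / (0.0442) = 0.17376.

0.1738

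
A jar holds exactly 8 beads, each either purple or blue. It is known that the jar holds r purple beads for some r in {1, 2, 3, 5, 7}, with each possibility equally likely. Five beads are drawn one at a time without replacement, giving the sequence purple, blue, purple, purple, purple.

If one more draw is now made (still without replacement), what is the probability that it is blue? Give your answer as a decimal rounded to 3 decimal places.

The likelihood of the observed sequence under each hypothesis: P(data | r = 1) = (1/8)(7/7)(0/6) = 0; P(data | r = 2) = (2/8)(6/7)(1/6)(0/5) = 0; P(data | r = 3) = (3/8)(5/7)(2/6)(1/5)(0/4) = 0; P(data | r = 5) = (5/8)(3/7)(4/6)(3/5)(2/4) = 3/56; P(data | r = 7) = (7/8)(1/7)(6/6)(5/5)(4/4) = 1/8.
The prior-weighted likelihoods are 1/5 · 0 = 0, 1/5 · 0 = 0, 1/5 · 0 = 0, 1/5 · 3/56 = 3/280, 1/5 · 1/8 = 1/40; with total 1/28.
Dividing through by the total gives posterior P(r = 1 | data) = 0, P(r = 2 | data) = 0, P(r = 3 | data) = 0, P(r = 5 | data) = 3/10, P(r = 7 | data) = 7/10.
The predictive probability is P(blue next | data) = (2/3)(3/10) + (0)(7/10) = 1/5.

0.200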